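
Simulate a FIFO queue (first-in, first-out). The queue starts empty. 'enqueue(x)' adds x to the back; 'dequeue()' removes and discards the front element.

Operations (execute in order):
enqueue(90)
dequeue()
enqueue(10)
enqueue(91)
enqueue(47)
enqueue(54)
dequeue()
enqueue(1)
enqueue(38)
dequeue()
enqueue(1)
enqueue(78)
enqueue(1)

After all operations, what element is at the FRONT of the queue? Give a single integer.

enqueue(90): queue = [90]
dequeue(): queue = []
enqueue(10): queue = [10]
enqueue(91): queue = [10, 91]
enqueue(47): queue = [10, 91, 47]
enqueue(54): queue = [10, 91, 47, 54]
dequeue(): queue = [91, 47, 54]
enqueue(1): queue = [91, 47, 54, 1]
enqueue(38): queue = [91, 47, 54, 1, 38]
dequeue(): queue = [47, 54, 1, 38]
enqueue(1): queue = [47, 54, 1, 38, 1]
enqueue(78): queue = [47, 54, 1, 38, 1, 78]
enqueue(1): queue = [47, 54, 1, 38, 1, 78, 1]

Answer: 47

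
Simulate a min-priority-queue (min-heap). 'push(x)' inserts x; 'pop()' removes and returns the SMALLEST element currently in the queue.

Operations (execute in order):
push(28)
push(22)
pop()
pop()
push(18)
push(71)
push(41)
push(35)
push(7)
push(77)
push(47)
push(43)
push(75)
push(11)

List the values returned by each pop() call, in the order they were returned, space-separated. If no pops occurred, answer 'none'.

push(28): heap contents = [28]
push(22): heap contents = [22, 28]
pop() → 22: heap contents = [28]
pop() → 28: heap contents = []
push(18): heap contents = [18]
push(71): heap contents = [18, 71]
push(41): heap contents = [18, 41, 71]
push(35): heap contents = [18, 35, 41, 71]
push(7): heap contents = [7, 18, 35, 41, 71]
push(77): heap contents = [7, 18, 35, 41, 71, 77]
push(47): heap contents = [7, 18, 35, 41, 47, 71, 77]
push(43): heap contents = [7, 18, 35, 41, 43, 47, 71, 77]
push(75): heap contents = [7, 18, 35, 41, 43, 47, 71, 75, 77]
push(11): heap contents = [7, 11, 18, 35, 41, 43, 47, 71, 75, 77]

Answer: 22 28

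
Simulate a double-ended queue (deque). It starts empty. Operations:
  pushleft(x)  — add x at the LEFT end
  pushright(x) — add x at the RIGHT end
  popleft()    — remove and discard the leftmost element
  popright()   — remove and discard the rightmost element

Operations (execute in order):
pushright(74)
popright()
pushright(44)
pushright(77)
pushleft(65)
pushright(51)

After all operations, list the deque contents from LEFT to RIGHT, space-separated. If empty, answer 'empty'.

pushright(74): [74]
popright(): []
pushright(44): [44]
pushright(77): [44, 77]
pushleft(65): [65, 44, 77]
pushright(51): [65, 44, 77, 51]

Answer: 65 44 77 51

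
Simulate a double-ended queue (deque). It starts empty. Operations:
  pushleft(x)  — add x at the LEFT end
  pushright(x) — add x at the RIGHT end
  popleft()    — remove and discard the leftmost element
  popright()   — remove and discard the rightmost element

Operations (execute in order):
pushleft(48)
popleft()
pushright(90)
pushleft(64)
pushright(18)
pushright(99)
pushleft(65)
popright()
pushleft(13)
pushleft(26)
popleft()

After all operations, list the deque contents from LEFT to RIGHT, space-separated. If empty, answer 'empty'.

Answer: 13 65 64 90 18

Derivation:
pushleft(48): [48]
popleft(): []
pushright(90): [90]
pushleft(64): [64, 90]
pushright(18): [64, 90, 18]
pushright(99): [64, 90, 18, 99]
pushleft(65): [65, 64, 90, 18, 99]
popright(): [65, 64, 90, 18]
pushleft(13): [13, 65, 64, 90, 18]
pushleft(26): [26, 13, 65, 64, 90, 18]
popleft(): [13, 65, 64, 90, 18]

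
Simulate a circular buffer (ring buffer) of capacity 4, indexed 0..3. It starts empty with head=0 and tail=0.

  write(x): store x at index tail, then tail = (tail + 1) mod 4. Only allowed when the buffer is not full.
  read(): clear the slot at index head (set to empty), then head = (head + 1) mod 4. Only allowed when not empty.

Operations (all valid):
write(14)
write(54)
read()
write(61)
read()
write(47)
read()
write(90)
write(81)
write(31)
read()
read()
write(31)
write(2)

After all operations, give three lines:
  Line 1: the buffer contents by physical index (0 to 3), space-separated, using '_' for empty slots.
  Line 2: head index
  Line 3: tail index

Answer: 2 81 31 31
1
1

Derivation:
write(14): buf=[14 _ _ _], head=0, tail=1, size=1
write(54): buf=[14 54 _ _], head=0, tail=2, size=2
read(): buf=[_ 54 _ _], head=1, tail=2, size=1
write(61): buf=[_ 54 61 _], head=1, tail=3, size=2
read(): buf=[_ _ 61 _], head=2, tail=3, size=1
write(47): buf=[_ _ 61 47], head=2, tail=0, size=2
read(): buf=[_ _ _ 47], head=3, tail=0, size=1
write(90): buf=[90 _ _ 47], head=3, tail=1, size=2
write(81): buf=[90 81 _ 47], head=3, tail=2, size=3
write(31): buf=[90 81 31 47], head=3, tail=3, size=4
read(): buf=[90 81 31 _], head=0, tail=3, size=3
read(): buf=[_ 81 31 _], head=1, tail=3, size=2
write(31): buf=[_ 81 31 31], head=1, tail=0, size=3
write(2): buf=[2 81 31 31], head=1, tail=1, size=4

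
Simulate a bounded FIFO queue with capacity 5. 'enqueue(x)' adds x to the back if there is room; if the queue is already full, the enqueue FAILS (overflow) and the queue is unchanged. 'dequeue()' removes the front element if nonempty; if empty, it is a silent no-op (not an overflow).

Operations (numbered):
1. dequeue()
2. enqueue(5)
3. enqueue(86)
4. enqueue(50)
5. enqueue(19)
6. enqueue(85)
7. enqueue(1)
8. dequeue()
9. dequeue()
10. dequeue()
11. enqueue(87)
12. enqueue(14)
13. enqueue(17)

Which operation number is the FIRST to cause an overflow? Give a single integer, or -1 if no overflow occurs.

1. dequeue(): empty, no-op, size=0
2. enqueue(5): size=1
3. enqueue(86): size=2
4. enqueue(50): size=3
5. enqueue(19): size=4
6. enqueue(85): size=5
7. enqueue(1): size=5=cap → OVERFLOW (fail)
8. dequeue(): size=4
9. dequeue(): size=3
10. dequeue(): size=2
11. enqueue(87): size=3
12. enqueue(14): size=4
13. enqueue(17): size=5

Answer: 7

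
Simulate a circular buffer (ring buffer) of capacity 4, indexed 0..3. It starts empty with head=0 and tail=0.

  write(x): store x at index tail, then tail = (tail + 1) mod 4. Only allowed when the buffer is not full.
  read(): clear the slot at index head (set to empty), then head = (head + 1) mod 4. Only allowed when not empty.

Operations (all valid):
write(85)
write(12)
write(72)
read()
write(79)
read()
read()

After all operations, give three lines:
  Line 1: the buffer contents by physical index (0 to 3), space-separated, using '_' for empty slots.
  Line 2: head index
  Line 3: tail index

write(85): buf=[85 _ _ _], head=0, tail=1, size=1
write(12): buf=[85 12 _ _], head=0, tail=2, size=2
write(72): buf=[85 12 72 _], head=0, tail=3, size=3
read(): buf=[_ 12 72 _], head=1, tail=3, size=2
write(79): buf=[_ 12 72 79], head=1, tail=0, size=3
read(): buf=[_ _ 72 79], head=2, tail=0, size=2
read(): buf=[_ _ _ 79], head=3, tail=0, size=1

Answer: _ _ _ 79
3
0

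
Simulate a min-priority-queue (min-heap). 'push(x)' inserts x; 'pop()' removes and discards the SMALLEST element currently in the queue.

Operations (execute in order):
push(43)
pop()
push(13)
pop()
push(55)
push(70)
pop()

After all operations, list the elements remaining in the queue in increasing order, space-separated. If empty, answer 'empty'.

Answer: 70

Derivation:
push(43): heap contents = [43]
pop() → 43: heap contents = []
push(13): heap contents = [13]
pop() → 13: heap contents = []
push(55): heap contents = [55]
push(70): heap contents = [55, 70]
pop() → 55: heap contents = [70]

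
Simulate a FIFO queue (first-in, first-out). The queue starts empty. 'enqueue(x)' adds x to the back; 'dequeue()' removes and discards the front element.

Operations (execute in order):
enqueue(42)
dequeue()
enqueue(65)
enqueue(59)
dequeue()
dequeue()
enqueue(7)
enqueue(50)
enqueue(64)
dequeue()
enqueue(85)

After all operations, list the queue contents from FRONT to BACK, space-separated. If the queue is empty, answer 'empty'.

enqueue(42): [42]
dequeue(): []
enqueue(65): [65]
enqueue(59): [65, 59]
dequeue(): [59]
dequeue(): []
enqueue(7): [7]
enqueue(50): [7, 50]
enqueue(64): [7, 50, 64]
dequeue(): [50, 64]
enqueue(85): [50, 64, 85]

Answer: 50 64 85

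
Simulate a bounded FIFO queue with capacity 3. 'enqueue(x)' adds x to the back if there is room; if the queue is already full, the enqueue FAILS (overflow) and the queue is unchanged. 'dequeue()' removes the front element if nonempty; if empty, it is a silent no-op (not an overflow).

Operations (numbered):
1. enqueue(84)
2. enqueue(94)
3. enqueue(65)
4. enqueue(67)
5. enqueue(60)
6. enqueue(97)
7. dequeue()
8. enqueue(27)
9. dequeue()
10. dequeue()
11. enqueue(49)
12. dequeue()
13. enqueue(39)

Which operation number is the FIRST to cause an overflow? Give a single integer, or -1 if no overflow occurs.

1. enqueue(84): size=1
2. enqueue(94): size=2
3. enqueue(65): size=3
4. enqueue(67): size=3=cap → OVERFLOW (fail)
5. enqueue(60): size=3=cap → OVERFLOW (fail)
6. enqueue(97): size=3=cap → OVERFLOW (fail)
7. dequeue(): size=2
8. enqueue(27): size=3
9. dequeue(): size=2
10. dequeue(): size=1
11. enqueue(49): size=2
12. dequeue(): size=1
13. enqueue(39): size=2

Answer: 4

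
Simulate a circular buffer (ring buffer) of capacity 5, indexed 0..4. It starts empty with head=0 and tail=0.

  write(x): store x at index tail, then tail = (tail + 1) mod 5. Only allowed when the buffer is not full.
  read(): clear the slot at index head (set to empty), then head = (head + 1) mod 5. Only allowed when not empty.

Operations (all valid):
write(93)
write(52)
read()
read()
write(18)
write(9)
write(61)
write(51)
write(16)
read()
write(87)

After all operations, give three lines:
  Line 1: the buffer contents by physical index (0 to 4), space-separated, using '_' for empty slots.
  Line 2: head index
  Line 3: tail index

write(93): buf=[93 _ _ _ _], head=0, tail=1, size=1
write(52): buf=[93 52 _ _ _], head=0, tail=2, size=2
read(): buf=[_ 52 _ _ _], head=1, tail=2, size=1
read(): buf=[_ _ _ _ _], head=2, tail=2, size=0
write(18): buf=[_ _ 18 _ _], head=2, tail=3, size=1
write(9): buf=[_ _ 18 9 _], head=2, tail=4, size=2
write(61): buf=[_ _ 18 9 61], head=2, tail=0, size=3
write(51): buf=[51 _ 18 9 61], head=2, tail=1, size=4
write(16): buf=[51 16 18 9 61], head=2, tail=2, size=5
read(): buf=[51 16 _ 9 61], head=3, tail=2, size=4
write(87): buf=[51 16 87 9 61], head=3, tail=3, size=5

Answer: 51 16 87 9 61
3
3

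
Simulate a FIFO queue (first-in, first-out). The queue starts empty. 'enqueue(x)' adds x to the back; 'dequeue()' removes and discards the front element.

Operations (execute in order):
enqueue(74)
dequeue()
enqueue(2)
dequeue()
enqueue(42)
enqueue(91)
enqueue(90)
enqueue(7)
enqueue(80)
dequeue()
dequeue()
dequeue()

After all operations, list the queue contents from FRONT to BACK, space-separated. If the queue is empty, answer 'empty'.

Answer: 7 80

Derivation:
enqueue(74): [74]
dequeue(): []
enqueue(2): [2]
dequeue(): []
enqueue(42): [42]
enqueue(91): [42, 91]
enqueue(90): [42, 91, 90]
enqueue(7): [42, 91, 90, 7]
enqueue(80): [42, 91, 90, 7, 80]
dequeue(): [91, 90, 7, 80]
dequeue(): [90, 7, 80]
dequeue(): [7, 80]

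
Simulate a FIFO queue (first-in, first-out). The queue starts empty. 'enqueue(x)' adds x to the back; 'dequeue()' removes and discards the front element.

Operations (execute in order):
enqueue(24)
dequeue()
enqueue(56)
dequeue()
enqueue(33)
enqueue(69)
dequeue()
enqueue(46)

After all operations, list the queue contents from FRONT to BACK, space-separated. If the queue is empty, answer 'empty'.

enqueue(24): [24]
dequeue(): []
enqueue(56): [56]
dequeue(): []
enqueue(33): [33]
enqueue(69): [33, 69]
dequeue(): [69]
enqueue(46): [69, 46]

Answer: 69 46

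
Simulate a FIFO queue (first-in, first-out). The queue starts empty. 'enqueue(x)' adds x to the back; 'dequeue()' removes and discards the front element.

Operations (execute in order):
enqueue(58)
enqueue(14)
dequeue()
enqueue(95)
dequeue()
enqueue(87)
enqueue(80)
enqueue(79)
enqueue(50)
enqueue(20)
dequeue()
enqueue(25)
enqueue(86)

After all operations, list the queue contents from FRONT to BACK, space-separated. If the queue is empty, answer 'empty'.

Answer: 87 80 79 50 20 25 86

Derivation:
enqueue(58): [58]
enqueue(14): [58, 14]
dequeue(): [14]
enqueue(95): [14, 95]
dequeue(): [95]
enqueue(87): [95, 87]
enqueue(80): [95, 87, 80]
enqueue(79): [95, 87, 80, 79]
enqueue(50): [95, 87, 80, 79, 50]
enqueue(20): [95, 87, 80, 79, 50, 20]
dequeue(): [87, 80, 79, 50, 20]
enqueue(25): [87, 80, 79, 50, 20, 25]
enqueue(86): [87, 80, 79, 50, 20, 25, 86]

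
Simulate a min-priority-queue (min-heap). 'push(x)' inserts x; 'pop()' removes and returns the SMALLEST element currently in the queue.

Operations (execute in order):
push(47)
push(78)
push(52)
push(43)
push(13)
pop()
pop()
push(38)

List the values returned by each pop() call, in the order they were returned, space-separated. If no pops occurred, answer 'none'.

Answer: 13 43

Derivation:
push(47): heap contents = [47]
push(78): heap contents = [47, 78]
push(52): heap contents = [47, 52, 78]
push(43): heap contents = [43, 47, 52, 78]
push(13): heap contents = [13, 43, 47, 52, 78]
pop() → 13: heap contents = [43, 47, 52, 78]
pop() → 43: heap contents = [47, 52, 78]
push(38): heap contents = [38, 47, 52, 78]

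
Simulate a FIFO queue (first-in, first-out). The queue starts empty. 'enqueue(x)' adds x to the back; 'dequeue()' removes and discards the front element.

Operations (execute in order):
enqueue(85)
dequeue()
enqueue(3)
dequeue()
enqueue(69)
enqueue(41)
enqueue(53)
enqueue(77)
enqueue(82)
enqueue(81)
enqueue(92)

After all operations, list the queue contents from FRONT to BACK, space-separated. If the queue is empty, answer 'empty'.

Answer: 69 41 53 77 82 81 92

Derivation:
enqueue(85): [85]
dequeue(): []
enqueue(3): [3]
dequeue(): []
enqueue(69): [69]
enqueue(41): [69, 41]
enqueue(53): [69, 41, 53]
enqueue(77): [69, 41, 53, 77]
enqueue(82): [69, 41, 53, 77, 82]
enqueue(81): [69, 41, 53, 77, 82, 81]
enqueue(92): [69, 41, 53, 77, 82, 81, 92]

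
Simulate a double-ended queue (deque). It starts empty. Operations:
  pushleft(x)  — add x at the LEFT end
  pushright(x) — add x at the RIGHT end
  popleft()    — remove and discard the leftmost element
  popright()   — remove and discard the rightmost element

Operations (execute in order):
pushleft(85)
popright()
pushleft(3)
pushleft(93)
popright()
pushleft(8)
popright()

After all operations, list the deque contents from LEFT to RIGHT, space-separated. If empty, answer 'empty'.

pushleft(85): [85]
popright(): []
pushleft(3): [3]
pushleft(93): [93, 3]
popright(): [93]
pushleft(8): [8, 93]
popright(): [8]

Answer: 8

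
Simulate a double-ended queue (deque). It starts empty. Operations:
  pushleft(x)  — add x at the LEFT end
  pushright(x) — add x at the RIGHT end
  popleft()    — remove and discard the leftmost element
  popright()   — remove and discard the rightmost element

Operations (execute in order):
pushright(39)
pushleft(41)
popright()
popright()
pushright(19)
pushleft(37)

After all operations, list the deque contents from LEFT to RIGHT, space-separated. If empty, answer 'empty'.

Answer: 37 19

Derivation:
pushright(39): [39]
pushleft(41): [41, 39]
popright(): [41]
popright(): []
pushright(19): [19]
pushleft(37): [37, 19]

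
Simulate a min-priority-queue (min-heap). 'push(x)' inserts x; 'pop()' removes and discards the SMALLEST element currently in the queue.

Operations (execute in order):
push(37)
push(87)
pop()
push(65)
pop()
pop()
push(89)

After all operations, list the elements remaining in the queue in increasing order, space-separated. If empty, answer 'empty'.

Answer: 89

Derivation:
push(37): heap contents = [37]
push(87): heap contents = [37, 87]
pop() → 37: heap contents = [87]
push(65): heap contents = [65, 87]
pop() → 65: heap contents = [87]
pop() → 87: heap contents = []
push(89): heap contents = [89]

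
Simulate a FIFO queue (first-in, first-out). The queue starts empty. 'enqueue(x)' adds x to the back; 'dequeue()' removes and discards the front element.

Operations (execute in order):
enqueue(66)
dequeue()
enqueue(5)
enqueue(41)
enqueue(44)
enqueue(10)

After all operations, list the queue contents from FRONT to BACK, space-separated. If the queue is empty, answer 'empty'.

Answer: 5 41 44 10

Derivation:
enqueue(66): [66]
dequeue(): []
enqueue(5): [5]
enqueue(41): [5, 41]
enqueue(44): [5, 41, 44]
enqueue(10): [5, 41, 44, 10]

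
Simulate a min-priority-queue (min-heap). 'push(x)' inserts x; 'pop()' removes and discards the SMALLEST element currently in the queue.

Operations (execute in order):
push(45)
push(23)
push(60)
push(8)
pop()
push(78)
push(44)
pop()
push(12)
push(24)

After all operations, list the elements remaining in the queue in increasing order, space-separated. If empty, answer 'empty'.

push(45): heap contents = [45]
push(23): heap contents = [23, 45]
push(60): heap contents = [23, 45, 60]
push(8): heap contents = [8, 23, 45, 60]
pop() → 8: heap contents = [23, 45, 60]
push(78): heap contents = [23, 45, 60, 78]
push(44): heap contents = [23, 44, 45, 60, 78]
pop() → 23: heap contents = [44, 45, 60, 78]
push(12): heap contents = [12, 44, 45, 60, 78]
push(24): heap contents = [12, 24, 44, 45, 60, 78]

Answer: 12 24 44 45 60 78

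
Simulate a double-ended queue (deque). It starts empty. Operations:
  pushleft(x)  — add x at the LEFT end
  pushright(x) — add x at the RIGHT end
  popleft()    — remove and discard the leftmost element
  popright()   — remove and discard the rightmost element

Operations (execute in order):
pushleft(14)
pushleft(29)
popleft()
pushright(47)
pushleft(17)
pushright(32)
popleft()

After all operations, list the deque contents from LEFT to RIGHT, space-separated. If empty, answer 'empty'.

Answer: 14 47 32

Derivation:
pushleft(14): [14]
pushleft(29): [29, 14]
popleft(): [14]
pushright(47): [14, 47]
pushleft(17): [17, 14, 47]
pushright(32): [17, 14, 47, 32]
popleft(): [14, 47, 32]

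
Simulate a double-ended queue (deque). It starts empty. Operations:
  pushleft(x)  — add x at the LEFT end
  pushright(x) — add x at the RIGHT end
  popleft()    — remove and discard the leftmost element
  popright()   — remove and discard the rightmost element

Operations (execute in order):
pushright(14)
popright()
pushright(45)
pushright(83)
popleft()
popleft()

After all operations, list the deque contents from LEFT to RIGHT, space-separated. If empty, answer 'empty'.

Answer: empty

Derivation:
pushright(14): [14]
popright(): []
pushright(45): [45]
pushright(83): [45, 83]
popleft(): [83]
popleft(): []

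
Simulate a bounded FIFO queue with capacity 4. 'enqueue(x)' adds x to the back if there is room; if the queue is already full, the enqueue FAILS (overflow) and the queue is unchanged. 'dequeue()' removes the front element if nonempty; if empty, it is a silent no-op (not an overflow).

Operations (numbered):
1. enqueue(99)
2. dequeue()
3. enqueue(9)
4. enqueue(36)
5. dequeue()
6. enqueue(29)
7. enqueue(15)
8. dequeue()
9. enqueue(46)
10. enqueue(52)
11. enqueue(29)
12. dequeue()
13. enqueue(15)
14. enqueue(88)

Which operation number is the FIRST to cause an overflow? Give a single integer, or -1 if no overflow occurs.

Answer: 11

Derivation:
1. enqueue(99): size=1
2. dequeue(): size=0
3. enqueue(9): size=1
4. enqueue(36): size=2
5. dequeue(): size=1
6. enqueue(29): size=2
7. enqueue(15): size=3
8. dequeue(): size=2
9. enqueue(46): size=3
10. enqueue(52): size=4
11. enqueue(29): size=4=cap → OVERFLOW (fail)
12. dequeue(): size=3
13. enqueue(15): size=4
14. enqueue(88): size=4=cap → OVERFLOW (fail)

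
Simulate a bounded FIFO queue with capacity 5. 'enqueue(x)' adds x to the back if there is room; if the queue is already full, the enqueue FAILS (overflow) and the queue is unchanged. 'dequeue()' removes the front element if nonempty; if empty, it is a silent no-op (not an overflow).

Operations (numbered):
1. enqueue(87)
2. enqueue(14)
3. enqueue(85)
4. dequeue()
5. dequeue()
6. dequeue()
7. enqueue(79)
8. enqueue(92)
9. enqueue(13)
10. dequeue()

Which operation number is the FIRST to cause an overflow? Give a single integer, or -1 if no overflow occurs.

1. enqueue(87): size=1
2. enqueue(14): size=2
3. enqueue(85): size=3
4. dequeue(): size=2
5. dequeue(): size=1
6. dequeue(): size=0
7. enqueue(79): size=1
8. enqueue(92): size=2
9. enqueue(13): size=3
10. dequeue(): size=2

Answer: -1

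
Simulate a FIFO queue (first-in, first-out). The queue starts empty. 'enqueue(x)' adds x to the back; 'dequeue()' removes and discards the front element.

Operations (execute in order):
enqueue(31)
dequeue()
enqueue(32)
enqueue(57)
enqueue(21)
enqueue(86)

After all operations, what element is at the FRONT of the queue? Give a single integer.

Answer: 32

Derivation:
enqueue(31): queue = [31]
dequeue(): queue = []
enqueue(32): queue = [32]
enqueue(57): queue = [32, 57]
enqueue(21): queue = [32, 57, 21]
enqueue(86): queue = [32, 57, 21, 86]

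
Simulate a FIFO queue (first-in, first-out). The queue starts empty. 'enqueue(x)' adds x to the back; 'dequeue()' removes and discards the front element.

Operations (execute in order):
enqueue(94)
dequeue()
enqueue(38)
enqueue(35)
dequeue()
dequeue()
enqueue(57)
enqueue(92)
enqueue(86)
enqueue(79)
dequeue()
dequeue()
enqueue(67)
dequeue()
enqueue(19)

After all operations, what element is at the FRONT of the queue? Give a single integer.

enqueue(94): queue = [94]
dequeue(): queue = []
enqueue(38): queue = [38]
enqueue(35): queue = [38, 35]
dequeue(): queue = [35]
dequeue(): queue = []
enqueue(57): queue = [57]
enqueue(92): queue = [57, 92]
enqueue(86): queue = [57, 92, 86]
enqueue(79): queue = [57, 92, 86, 79]
dequeue(): queue = [92, 86, 79]
dequeue(): queue = [86, 79]
enqueue(67): queue = [86, 79, 67]
dequeue(): queue = [79, 67]
enqueue(19): queue = [79, 67, 19]

Answer: 79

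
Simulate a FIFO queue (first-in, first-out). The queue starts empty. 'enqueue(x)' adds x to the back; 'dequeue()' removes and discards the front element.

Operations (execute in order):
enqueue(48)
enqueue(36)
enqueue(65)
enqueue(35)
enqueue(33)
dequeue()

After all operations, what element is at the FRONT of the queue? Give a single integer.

Answer: 36

Derivation:
enqueue(48): queue = [48]
enqueue(36): queue = [48, 36]
enqueue(65): queue = [48, 36, 65]
enqueue(35): queue = [48, 36, 65, 35]
enqueue(33): queue = [48, 36, 65, 35, 33]
dequeue(): queue = [36, 65, 35, 33]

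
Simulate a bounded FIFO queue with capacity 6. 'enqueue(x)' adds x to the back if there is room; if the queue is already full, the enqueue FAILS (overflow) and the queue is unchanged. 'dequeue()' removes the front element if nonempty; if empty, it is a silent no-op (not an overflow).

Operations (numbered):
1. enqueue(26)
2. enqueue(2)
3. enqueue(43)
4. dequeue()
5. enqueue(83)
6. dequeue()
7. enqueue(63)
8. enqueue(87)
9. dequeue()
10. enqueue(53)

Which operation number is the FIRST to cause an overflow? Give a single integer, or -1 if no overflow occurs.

Answer: -1

Derivation:
1. enqueue(26): size=1
2. enqueue(2): size=2
3. enqueue(43): size=3
4. dequeue(): size=2
5. enqueue(83): size=3
6. dequeue(): size=2
7. enqueue(63): size=3
8. enqueue(87): size=4
9. dequeue(): size=3
10. enqueue(53): size=4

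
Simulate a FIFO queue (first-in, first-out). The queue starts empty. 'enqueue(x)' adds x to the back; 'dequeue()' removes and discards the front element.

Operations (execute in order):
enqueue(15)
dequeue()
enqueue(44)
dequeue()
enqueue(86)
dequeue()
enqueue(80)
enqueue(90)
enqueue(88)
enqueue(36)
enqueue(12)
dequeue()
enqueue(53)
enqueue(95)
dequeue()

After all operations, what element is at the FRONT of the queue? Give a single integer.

Answer: 88

Derivation:
enqueue(15): queue = [15]
dequeue(): queue = []
enqueue(44): queue = [44]
dequeue(): queue = []
enqueue(86): queue = [86]
dequeue(): queue = []
enqueue(80): queue = [80]
enqueue(90): queue = [80, 90]
enqueue(88): queue = [80, 90, 88]
enqueue(36): queue = [80, 90, 88, 36]
enqueue(12): queue = [80, 90, 88, 36, 12]
dequeue(): queue = [90, 88, 36, 12]
enqueue(53): queue = [90, 88, 36, 12, 53]
enqueue(95): queue = [90, 88, 36, 12, 53, 95]
dequeue(): queue = [88, 36, 12, 53, 95]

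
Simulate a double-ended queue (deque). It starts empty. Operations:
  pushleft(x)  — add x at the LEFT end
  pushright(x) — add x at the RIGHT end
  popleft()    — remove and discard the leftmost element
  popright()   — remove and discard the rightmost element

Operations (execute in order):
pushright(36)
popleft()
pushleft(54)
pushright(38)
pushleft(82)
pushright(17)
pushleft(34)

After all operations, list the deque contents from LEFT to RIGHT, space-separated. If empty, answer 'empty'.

Answer: 34 82 54 38 17

Derivation:
pushright(36): [36]
popleft(): []
pushleft(54): [54]
pushright(38): [54, 38]
pushleft(82): [82, 54, 38]
pushright(17): [82, 54, 38, 17]
pushleft(34): [34, 82, 54, 38, 17]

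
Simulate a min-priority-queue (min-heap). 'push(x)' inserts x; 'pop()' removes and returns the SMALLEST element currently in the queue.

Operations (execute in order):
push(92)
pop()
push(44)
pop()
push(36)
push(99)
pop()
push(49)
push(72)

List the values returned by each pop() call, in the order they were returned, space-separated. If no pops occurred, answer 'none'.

push(92): heap contents = [92]
pop() → 92: heap contents = []
push(44): heap contents = [44]
pop() → 44: heap contents = []
push(36): heap contents = [36]
push(99): heap contents = [36, 99]
pop() → 36: heap contents = [99]
push(49): heap contents = [49, 99]
push(72): heap contents = [49, 72, 99]

Answer: 92 44 36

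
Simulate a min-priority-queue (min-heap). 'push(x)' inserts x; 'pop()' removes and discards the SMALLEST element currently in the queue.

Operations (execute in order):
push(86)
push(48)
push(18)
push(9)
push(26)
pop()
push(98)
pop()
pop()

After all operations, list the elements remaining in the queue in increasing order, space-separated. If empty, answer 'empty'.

push(86): heap contents = [86]
push(48): heap contents = [48, 86]
push(18): heap contents = [18, 48, 86]
push(9): heap contents = [9, 18, 48, 86]
push(26): heap contents = [9, 18, 26, 48, 86]
pop() → 9: heap contents = [18, 26, 48, 86]
push(98): heap contents = [18, 26, 48, 86, 98]
pop() → 18: heap contents = [26, 48, 86, 98]
pop() → 26: heap contents = [48, 86, 98]

Answer: 48 86 98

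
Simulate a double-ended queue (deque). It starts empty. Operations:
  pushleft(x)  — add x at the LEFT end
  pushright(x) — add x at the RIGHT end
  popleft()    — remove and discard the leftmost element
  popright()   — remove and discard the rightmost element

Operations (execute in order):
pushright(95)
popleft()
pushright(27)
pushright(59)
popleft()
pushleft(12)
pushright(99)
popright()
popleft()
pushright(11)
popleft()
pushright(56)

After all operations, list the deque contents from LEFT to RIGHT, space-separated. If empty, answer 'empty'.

pushright(95): [95]
popleft(): []
pushright(27): [27]
pushright(59): [27, 59]
popleft(): [59]
pushleft(12): [12, 59]
pushright(99): [12, 59, 99]
popright(): [12, 59]
popleft(): [59]
pushright(11): [59, 11]
popleft(): [11]
pushright(56): [11, 56]

Answer: 11 56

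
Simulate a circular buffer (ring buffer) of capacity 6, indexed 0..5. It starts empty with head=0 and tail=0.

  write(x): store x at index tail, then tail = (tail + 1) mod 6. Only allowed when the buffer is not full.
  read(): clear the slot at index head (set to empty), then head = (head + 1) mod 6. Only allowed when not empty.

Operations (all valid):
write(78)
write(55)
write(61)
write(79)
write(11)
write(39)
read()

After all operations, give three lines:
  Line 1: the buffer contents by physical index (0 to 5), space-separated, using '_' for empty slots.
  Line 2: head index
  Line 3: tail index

write(78): buf=[78 _ _ _ _ _], head=0, tail=1, size=1
write(55): buf=[78 55 _ _ _ _], head=0, tail=2, size=2
write(61): buf=[78 55 61 _ _ _], head=0, tail=3, size=3
write(79): buf=[78 55 61 79 _ _], head=0, tail=4, size=4
write(11): buf=[78 55 61 79 11 _], head=0, tail=5, size=5
write(39): buf=[78 55 61 79 11 39], head=0, tail=0, size=6
read(): buf=[_ 55 61 79 11 39], head=1, tail=0, size=5

Answer: _ 55 61 79 11 39
1
0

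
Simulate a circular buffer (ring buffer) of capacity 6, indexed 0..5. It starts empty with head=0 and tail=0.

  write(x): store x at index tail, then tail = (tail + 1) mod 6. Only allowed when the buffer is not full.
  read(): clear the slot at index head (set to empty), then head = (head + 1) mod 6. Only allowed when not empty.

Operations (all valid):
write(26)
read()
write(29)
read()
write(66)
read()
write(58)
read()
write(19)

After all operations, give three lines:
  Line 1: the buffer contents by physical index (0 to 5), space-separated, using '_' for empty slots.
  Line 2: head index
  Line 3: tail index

write(26): buf=[26 _ _ _ _ _], head=0, tail=1, size=1
read(): buf=[_ _ _ _ _ _], head=1, tail=1, size=0
write(29): buf=[_ 29 _ _ _ _], head=1, tail=2, size=1
read(): buf=[_ _ _ _ _ _], head=2, tail=2, size=0
write(66): buf=[_ _ 66 _ _ _], head=2, tail=3, size=1
read(): buf=[_ _ _ _ _ _], head=3, tail=3, size=0
write(58): buf=[_ _ _ 58 _ _], head=3, tail=4, size=1
read(): buf=[_ _ _ _ _ _], head=4, tail=4, size=0
write(19): buf=[_ _ _ _ 19 _], head=4, tail=5, size=1

Answer: _ _ _ _ 19 _
4
5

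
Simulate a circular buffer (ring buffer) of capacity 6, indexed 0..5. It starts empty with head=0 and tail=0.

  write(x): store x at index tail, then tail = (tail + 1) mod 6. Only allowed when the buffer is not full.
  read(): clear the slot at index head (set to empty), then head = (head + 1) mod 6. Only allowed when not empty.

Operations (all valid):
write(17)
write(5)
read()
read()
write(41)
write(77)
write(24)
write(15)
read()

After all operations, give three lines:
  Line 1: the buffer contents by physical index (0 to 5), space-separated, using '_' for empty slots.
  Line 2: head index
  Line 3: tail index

Answer: _ _ _ 77 24 15
3
0

Derivation:
write(17): buf=[17 _ _ _ _ _], head=0, tail=1, size=1
write(5): buf=[17 5 _ _ _ _], head=0, tail=2, size=2
read(): buf=[_ 5 _ _ _ _], head=1, tail=2, size=1
read(): buf=[_ _ _ _ _ _], head=2, tail=2, size=0
write(41): buf=[_ _ 41 _ _ _], head=2, tail=3, size=1
write(77): buf=[_ _ 41 77 _ _], head=2, tail=4, size=2
write(24): buf=[_ _ 41 77 24 _], head=2, tail=5, size=3
write(15): buf=[_ _ 41 77 24 15], head=2, tail=0, size=4
read(): buf=[_ _ _ 77 24 15], head=3, tail=0, size=3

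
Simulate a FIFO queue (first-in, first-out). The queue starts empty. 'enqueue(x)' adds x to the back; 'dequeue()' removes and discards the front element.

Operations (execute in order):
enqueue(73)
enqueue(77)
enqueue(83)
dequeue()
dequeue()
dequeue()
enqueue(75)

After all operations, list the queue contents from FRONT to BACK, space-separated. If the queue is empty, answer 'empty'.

enqueue(73): [73]
enqueue(77): [73, 77]
enqueue(83): [73, 77, 83]
dequeue(): [77, 83]
dequeue(): [83]
dequeue(): []
enqueue(75): [75]

Answer: 75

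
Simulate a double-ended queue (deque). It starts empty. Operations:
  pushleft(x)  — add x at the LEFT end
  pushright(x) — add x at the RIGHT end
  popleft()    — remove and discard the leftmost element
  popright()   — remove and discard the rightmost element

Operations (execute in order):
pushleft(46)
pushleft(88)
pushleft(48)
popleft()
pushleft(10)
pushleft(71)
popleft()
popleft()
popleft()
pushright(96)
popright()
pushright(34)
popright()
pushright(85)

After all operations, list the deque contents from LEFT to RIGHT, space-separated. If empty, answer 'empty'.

pushleft(46): [46]
pushleft(88): [88, 46]
pushleft(48): [48, 88, 46]
popleft(): [88, 46]
pushleft(10): [10, 88, 46]
pushleft(71): [71, 10, 88, 46]
popleft(): [10, 88, 46]
popleft(): [88, 46]
popleft(): [46]
pushright(96): [46, 96]
popright(): [46]
pushright(34): [46, 34]
popright(): [46]
pushright(85): [46, 85]

Answer: 46 85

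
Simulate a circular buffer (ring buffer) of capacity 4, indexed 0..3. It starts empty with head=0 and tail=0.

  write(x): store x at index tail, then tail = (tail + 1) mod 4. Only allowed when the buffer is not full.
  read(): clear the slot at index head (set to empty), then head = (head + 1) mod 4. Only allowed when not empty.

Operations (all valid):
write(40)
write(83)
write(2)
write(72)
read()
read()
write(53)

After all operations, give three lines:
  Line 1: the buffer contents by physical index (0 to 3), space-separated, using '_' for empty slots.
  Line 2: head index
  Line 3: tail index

Answer: 53 _ 2 72
2
1

Derivation:
write(40): buf=[40 _ _ _], head=0, tail=1, size=1
write(83): buf=[40 83 _ _], head=0, tail=2, size=2
write(2): buf=[40 83 2 _], head=0, tail=3, size=3
write(72): buf=[40 83 2 72], head=0, tail=0, size=4
read(): buf=[_ 83 2 72], head=1, tail=0, size=3
read(): buf=[_ _ 2 72], head=2, tail=0, size=2
write(53): buf=[53 _ 2 72], head=2, tail=1, size=3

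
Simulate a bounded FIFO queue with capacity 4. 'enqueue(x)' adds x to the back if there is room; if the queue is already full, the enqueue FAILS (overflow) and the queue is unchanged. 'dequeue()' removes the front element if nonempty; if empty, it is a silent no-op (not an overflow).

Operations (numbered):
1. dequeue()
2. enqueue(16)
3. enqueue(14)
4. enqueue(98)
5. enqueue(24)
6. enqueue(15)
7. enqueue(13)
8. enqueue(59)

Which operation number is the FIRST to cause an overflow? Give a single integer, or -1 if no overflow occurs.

Answer: 6

Derivation:
1. dequeue(): empty, no-op, size=0
2. enqueue(16): size=1
3. enqueue(14): size=2
4. enqueue(98): size=3
5. enqueue(24): size=4
6. enqueue(15): size=4=cap → OVERFLOW (fail)
7. enqueue(13): size=4=cap → OVERFLOW (fail)
8. enqueue(59): size=4=cap → OVERFLOW (fail)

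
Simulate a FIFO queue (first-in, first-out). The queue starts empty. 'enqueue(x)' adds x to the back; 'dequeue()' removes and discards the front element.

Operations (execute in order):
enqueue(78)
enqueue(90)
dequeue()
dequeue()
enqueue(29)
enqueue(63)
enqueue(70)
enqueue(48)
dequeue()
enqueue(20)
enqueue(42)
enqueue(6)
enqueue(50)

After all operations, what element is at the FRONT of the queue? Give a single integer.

enqueue(78): queue = [78]
enqueue(90): queue = [78, 90]
dequeue(): queue = [90]
dequeue(): queue = []
enqueue(29): queue = [29]
enqueue(63): queue = [29, 63]
enqueue(70): queue = [29, 63, 70]
enqueue(48): queue = [29, 63, 70, 48]
dequeue(): queue = [63, 70, 48]
enqueue(20): queue = [63, 70, 48, 20]
enqueue(42): queue = [63, 70, 48, 20, 42]
enqueue(6): queue = [63, 70, 48, 20, 42, 6]
enqueue(50): queue = [63, 70, 48, 20, 42, 6, 50]

Answer: 63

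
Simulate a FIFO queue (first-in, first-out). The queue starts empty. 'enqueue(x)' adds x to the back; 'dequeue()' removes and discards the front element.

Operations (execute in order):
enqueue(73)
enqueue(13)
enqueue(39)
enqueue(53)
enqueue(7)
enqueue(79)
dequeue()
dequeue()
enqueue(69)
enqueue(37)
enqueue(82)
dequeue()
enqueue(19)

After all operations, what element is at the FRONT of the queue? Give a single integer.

Answer: 53

Derivation:
enqueue(73): queue = [73]
enqueue(13): queue = [73, 13]
enqueue(39): queue = [73, 13, 39]
enqueue(53): queue = [73, 13, 39, 53]
enqueue(7): queue = [73, 13, 39, 53, 7]
enqueue(79): queue = [73, 13, 39, 53, 7, 79]
dequeue(): queue = [13, 39, 53, 7, 79]
dequeue(): queue = [39, 53, 7, 79]
enqueue(69): queue = [39, 53, 7, 79, 69]
enqueue(37): queue = [39, 53, 7, 79, 69, 37]
enqueue(82): queue = [39, 53, 7, 79, 69, 37, 82]
dequeue(): queue = [53, 7, 79, 69, 37, 82]
enqueue(19): queue = [53, 7, 79, 69, 37, 82, 19]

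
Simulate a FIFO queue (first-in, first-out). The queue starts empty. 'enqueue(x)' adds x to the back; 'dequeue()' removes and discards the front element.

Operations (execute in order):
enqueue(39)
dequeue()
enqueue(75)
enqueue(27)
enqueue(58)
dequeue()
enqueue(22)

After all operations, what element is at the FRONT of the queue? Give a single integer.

Answer: 27

Derivation:
enqueue(39): queue = [39]
dequeue(): queue = []
enqueue(75): queue = [75]
enqueue(27): queue = [75, 27]
enqueue(58): queue = [75, 27, 58]
dequeue(): queue = [27, 58]
enqueue(22): queue = [27, 58, 22]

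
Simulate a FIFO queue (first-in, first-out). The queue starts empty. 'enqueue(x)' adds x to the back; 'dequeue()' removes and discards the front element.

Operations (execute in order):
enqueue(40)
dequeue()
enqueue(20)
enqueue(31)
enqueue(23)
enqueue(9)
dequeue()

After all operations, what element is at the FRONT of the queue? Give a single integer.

Answer: 31

Derivation:
enqueue(40): queue = [40]
dequeue(): queue = []
enqueue(20): queue = [20]
enqueue(31): queue = [20, 31]
enqueue(23): queue = [20, 31, 23]
enqueue(9): queue = [20, 31, 23, 9]
dequeue(): queue = [31, 23, 9]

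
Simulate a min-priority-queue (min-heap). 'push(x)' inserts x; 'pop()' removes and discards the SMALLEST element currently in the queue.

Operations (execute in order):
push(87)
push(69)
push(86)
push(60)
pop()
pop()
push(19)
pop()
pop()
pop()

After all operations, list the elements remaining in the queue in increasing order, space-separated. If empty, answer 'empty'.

Answer: empty

Derivation:
push(87): heap contents = [87]
push(69): heap contents = [69, 87]
push(86): heap contents = [69, 86, 87]
push(60): heap contents = [60, 69, 86, 87]
pop() → 60: heap contents = [69, 86, 87]
pop() → 69: heap contents = [86, 87]
push(19): heap contents = [19, 86, 87]
pop() → 19: heap contents = [86, 87]
pop() → 86: heap contents = [87]
pop() → 87: heap contents = []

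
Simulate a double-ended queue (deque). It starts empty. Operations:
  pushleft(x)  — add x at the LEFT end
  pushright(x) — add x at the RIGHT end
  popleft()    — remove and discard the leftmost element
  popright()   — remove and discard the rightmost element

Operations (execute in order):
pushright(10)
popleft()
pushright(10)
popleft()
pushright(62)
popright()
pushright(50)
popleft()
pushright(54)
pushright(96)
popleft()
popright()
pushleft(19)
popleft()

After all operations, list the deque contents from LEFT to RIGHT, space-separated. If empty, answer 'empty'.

Answer: empty

Derivation:
pushright(10): [10]
popleft(): []
pushright(10): [10]
popleft(): []
pushright(62): [62]
popright(): []
pushright(50): [50]
popleft(): []
pushright(54): [54]
pushright(96): [54, 96]
popleft(): [96]
popright(): []
pushleft(19): [19]
popleft(): []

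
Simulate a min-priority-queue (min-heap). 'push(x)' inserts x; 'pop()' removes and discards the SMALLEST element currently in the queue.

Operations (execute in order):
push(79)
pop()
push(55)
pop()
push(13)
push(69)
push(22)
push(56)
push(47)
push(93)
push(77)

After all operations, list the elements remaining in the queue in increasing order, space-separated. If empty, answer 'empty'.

push(79): heap contents = [79]
pop() → 79: heap contents = []
push(55): heap contents = [55]
pop() → 55: heap contents = []
push(13): heap contents = [13]
push(69): heap contents = [13, 69]
push(22): heap contents = [13, 22, 69]
push(56): heap contents = [13, 22, 56, 69]
push(47): heap contents = [13, 22, 47, 56, 69]
push(93): heap contents = [13, 22, 47, 56, 69, 93]
push(77): heap contents = [13, 22, 47, 56, 69, 77, 93]

Answer: 13 22 47 56 69 77 93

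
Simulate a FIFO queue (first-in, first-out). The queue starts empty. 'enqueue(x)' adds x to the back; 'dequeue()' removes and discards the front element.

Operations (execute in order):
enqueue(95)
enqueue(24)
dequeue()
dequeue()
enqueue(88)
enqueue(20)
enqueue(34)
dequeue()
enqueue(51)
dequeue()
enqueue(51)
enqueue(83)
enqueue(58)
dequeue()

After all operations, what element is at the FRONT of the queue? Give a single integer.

enqueue(95): queue = [95]
enqueue(24): queue = [95, 24]
dequeue(): queue = [24]
dequeue(): queue = []
enqueue(88): queue = [88]
enqueue(20): queue = [88, 20]
enqueue(34): queue = [88, 20, 34]
dequeue(): queue = [20, 34]
enqueue(51): queue = [20, 34, 51]
dequeue(): queue = [34, 51]
enqueue(51): queue = [34, 51, 51]
enqueue(83): queue = [34, 51, 51, 83]
enqueue(58): queue = [34, 51, 51, 83, 58]
dequeue(): queue = [51, 51, 83, 58]

Answer: 51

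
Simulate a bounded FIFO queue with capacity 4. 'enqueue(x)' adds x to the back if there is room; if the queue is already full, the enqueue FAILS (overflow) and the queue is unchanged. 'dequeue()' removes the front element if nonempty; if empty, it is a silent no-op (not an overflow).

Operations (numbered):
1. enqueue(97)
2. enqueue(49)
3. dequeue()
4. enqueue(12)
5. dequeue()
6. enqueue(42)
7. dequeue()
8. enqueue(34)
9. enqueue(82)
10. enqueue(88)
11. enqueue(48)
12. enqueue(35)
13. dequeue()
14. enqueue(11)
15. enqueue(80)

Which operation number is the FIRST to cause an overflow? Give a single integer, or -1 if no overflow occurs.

Answer: 11

Derivation:
1. enqueue(97): size=1
2. enqueue(49): size=2
3. dequeue(): size=1
4. enqueue(12): size=2
5. dequeue(): size=1
6. enqueue(42): size=2
7. dequeue(): size=1
8. enqueue(34): size=2
9. enqueue(82): size=3
10. enqueue(88): size=4
11. enqueue(48): size=4=cap → OVERFLOW (fail)
12. enqueue(35): size=4=cap → OVERFLOW (fail)
13. dequeue(): size=3
14. enqueue(11): size=4
15. enqueue(80): size=4=cap → OVERFLOW (fail)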